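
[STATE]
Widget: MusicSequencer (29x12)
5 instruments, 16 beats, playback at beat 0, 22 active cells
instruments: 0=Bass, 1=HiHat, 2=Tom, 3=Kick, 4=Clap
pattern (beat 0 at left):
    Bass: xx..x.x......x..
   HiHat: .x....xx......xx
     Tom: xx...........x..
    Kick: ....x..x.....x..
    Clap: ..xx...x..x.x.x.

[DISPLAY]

      ▼123456789012345       
  Bass██··█·█······█··       
 HiHat·█····██······██       
   Tom██···········█··       
  Kick····█··█·····█··       
  Clap··██···█··█·█·█·       
                             
                             
                             
                             
                             
                             


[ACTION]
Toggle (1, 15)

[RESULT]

      ▼123456789012345       
  Bass██··█·█······█··       
 HiHat·█····██······█·       
   Tom██···········█··       
  Kick····█··█·····█··       
  Clap··██···█··█·█·█·       
                             
                             
                             
                             
                             
                             


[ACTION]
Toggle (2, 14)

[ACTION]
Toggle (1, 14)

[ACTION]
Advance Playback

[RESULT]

      0▼23456789012345       
  Bass██··█·█······█··       
 HiHat·█····██········       
   Tom██···········██·       
  Kick····█··█·····█··       
  Clap··██···█··█·█·█·       
                             
                             
                             
                             
                             
                             


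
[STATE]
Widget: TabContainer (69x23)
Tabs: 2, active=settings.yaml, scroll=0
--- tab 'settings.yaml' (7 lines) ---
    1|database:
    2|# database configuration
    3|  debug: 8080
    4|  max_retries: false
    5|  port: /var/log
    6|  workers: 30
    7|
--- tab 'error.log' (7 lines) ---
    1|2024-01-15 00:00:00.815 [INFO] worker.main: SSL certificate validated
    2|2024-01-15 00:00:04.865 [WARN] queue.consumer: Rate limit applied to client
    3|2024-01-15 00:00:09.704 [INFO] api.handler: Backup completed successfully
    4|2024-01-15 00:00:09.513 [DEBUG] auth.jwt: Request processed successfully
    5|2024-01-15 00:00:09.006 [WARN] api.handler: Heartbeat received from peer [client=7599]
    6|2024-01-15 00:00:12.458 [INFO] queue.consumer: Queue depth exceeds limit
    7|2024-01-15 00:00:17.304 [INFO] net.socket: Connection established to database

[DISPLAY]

[settings.yaml]│ error.log                                           
─────────────────────────────────────────────────────────────────────
database:                                                            
# database configuration                                             
  debug: 8080                                                        
  max_retries: false                                                 
  port: /var/log                                                     
  workers: 30                                                        
                                                                     
                                                                     
                                                                     
                                                                     
                                                                     
                                                                     
                                                                     
                                                                     
                                                                     
                                                                     
                                                                     
                                                                     
                                                                     
                                                                     
                                                                     


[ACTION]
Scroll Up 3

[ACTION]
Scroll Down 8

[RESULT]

[settings.yaml]│ error.log                                           
─────────────────────────────────────────────────────────────────────
                                                                     
                                                                     
                                                                     
                                                                     
                                                                     
                                                                     
                                                                     
                                                                     
                                                                     
                                                                     
                                                                     
                                                                     
                                                                     
                                                                     
                                                                     
                                                                     
                                                                     
                                                                     
                                                                     
                                                                     
                                                                     


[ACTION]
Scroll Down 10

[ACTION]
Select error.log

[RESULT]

 settings.yaml │[error.log]                                          
─────────────────────────────────────────────────────────────────────
2024-01-15 00:00:00.815 [INFO] worker.main: SSL certificate validated
2024-01-15 00:00:04.865 [WARN] queue.consumer: Rate limit applied to 
2024-01-15 00:00:09.704 [INFO] api.handler: Backup completed successf
2024-01-15 00:00:09.513 [DEBUG] auth.jwt: Request processed successfu
2024-01-15 00:00:09.006 [WARN] api.handler: Heartbeat received from p
2024-01-15 00:00:12.458 [INFO] queue.consumer: Queue depth exceeds li
2024-01-15 00:00:17.304 [INFO] net.socket: Connection established to 
                                                                     
                                                                     
                                                                     
                                                                     
                                                                     
                                                                     
                                                                     
                                                                     
                                                                     
                                                                     
                                                                     
                                                                     
                                                                     
                                                                     


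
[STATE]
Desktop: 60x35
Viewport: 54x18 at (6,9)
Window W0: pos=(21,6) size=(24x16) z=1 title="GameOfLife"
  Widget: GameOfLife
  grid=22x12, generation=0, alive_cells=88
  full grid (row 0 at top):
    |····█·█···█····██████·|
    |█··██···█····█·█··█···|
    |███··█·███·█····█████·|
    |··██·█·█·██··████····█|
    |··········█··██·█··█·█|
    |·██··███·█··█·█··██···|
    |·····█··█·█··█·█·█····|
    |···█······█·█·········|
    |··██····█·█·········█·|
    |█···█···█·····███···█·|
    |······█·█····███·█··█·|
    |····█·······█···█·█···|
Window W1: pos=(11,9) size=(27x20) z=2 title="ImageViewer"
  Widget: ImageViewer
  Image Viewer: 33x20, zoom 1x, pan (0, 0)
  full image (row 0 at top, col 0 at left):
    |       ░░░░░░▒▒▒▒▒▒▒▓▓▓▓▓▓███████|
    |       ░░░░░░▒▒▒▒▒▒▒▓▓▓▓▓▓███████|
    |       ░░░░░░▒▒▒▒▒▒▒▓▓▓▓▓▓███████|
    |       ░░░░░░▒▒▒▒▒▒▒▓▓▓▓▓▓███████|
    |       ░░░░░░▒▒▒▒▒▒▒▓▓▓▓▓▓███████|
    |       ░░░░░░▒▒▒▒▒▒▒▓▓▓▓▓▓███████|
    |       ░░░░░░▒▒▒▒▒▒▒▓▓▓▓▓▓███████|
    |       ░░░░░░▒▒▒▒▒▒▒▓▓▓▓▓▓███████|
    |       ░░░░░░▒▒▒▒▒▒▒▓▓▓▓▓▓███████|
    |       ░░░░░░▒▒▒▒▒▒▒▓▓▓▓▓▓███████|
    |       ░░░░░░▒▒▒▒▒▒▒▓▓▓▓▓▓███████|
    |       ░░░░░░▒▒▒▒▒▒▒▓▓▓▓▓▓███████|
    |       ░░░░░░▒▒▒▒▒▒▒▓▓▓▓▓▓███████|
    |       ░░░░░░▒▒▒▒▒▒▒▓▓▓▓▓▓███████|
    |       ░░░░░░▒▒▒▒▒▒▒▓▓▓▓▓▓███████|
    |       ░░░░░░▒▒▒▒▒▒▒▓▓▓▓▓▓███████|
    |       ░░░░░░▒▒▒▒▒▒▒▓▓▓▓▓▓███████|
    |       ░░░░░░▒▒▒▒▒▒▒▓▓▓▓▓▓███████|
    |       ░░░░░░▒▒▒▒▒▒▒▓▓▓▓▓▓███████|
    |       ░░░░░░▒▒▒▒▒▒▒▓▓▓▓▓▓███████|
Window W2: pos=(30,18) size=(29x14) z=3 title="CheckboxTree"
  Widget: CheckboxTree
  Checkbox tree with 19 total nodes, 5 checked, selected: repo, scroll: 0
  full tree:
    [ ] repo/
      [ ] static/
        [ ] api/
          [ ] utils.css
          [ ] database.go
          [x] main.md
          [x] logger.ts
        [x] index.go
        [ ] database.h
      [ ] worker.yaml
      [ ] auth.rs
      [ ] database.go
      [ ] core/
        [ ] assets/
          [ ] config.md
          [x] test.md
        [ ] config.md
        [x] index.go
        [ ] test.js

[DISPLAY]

     ┏━━━━━━━━━━━━━━━━━━━━━━━━━┓      ┃               
     ┃ ImageViewer             ┃█████·┃               
     ┠─────────────────────────┨··█···┃               
     ┃       ░░░░░░▒▒▒▒▒▒▒▓▓▓▓▓┃█████·┃               
     ┃       ░░░░░░▒▒▒▒▒▒▒▓▓▓▓▓┃█····█┃               
     ┃       ░░░░░░▒▒▒▒▒▒▒▓▓▓▓▓┃█··█·█┃               
     ┃       ░░░░░░▒▒▒▒▒▒▒▓▓▓▓▓┃·██···┃               
     ┃       ░░░░░░▒▒▒▒▒▒▒▓▓▓▓▓┃·█····┃               
     ┃       ░░░░░░▒▒▒▒▒▒▒▓▓▓▓▓┃······┃               
     ┃       ░░░░░░▒▒▒▒▒┏━━━━━━━━━━━━━━━━━━━━━━━━━━━┓ 
     ┃       ░░░░░░▒▒▒▒▒┃ CheckboxTree              ┃ 
     ┃       ░░░░░░▒▒▒▒▒┠───────────────────────────┨ 
     ┃       ░░░░░░▒▒▒▒▒┃>[-] repo/                 ┃ 
     ┃       ░░░░░░▒▒▒▒▒┃   [-] static/             ┃ 
     ┃       ░░░░░░▒▒▒▒▒┃     [-] api/              ┃ 
     ┃       ░░░░░░▒▒▒▒▒┃       [ ] utils.css       ┃ 
     ┃       ░░░░░░▒▒▒▒▒┃       [ ] database.go     ┃ 
     ┃       ░░░░░░▒▒▒▒▒┃       [x] main.md         ┃ 


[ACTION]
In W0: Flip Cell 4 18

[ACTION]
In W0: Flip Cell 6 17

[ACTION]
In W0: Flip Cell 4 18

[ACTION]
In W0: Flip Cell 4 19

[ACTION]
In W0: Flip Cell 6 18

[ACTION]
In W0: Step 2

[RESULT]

     ┏━━━━━━━━━━━━━━━━━━━━━━━━━┓      ┃               
     ┃ ImageViewer             ┃███···┃               
     ┠─────────────────────────┨····█·┃               
     ┃       ░░░░░░▒▒▒▒▒▒▒▓▓▓▓▓┃··█·█·┃               
     ┃       ░░░░░░▒▒▒▒▒▒▒▓▓▓▓▓┃·██···┃               
     ┃       ░░░░░░▒▒▒▒▒▒▒▓▓▓▓▓┃█··█··┃               
     ┃       ░░░░░░▒▒▒▒▒▒▒▓▓▓▓▓┃█·█···┃               
     ┃       ░░░░░░▒▒▒▒▒▒▒▓▓▓▓▓┃█·█···┃               
     ┃       ░░░░░░▒▒▒▒▒▒▒▓▓▓▓▓┃······┃               
     ┃       ░░░░░░▒▒▒▒▒┏━━━━━━━━━━━━━━━━━━━━━━━━━━━┓ 
     ┃       ░░░░░░▒▒▒▒▒┃ CheckboxTree              ┃ 
     ┃       ░░░░░░▒▒▒▒▒┠───────────────────────────┨ 
     ┃       ░░░░░░▒▒▒▒▒┃>[-] repo/                 ┃ 
     ┃       ░░░░░░▒▒▒▒▒┃   [-] static/             ┃ 
     ┃       ░░░░░░▒▒▒▒▒┃     [-] api/              ┃ 
     ┃       ░░░░░░▒▒▒▒▒┃       [ ] utils.css       ┃ 
     ┃       ░░░░░░▒▒▒▒▒┃       [ ] database.go     ┃ 
     ┃       ░░░░░░▒▒▒▒▒┃       [x] main.md         ┃ 


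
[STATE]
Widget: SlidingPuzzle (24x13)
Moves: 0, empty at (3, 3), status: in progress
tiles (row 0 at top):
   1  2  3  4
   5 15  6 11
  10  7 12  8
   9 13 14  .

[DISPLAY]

┌────┬────┬────┬────┐   
│  1 │  2 │  3 │  4 │   
├────┼────┼────┼────┤   
│  5 │ 15 │  6 │ 11 │   
├────┼────┼────┼────┤   
│ 10 │  7 │ 12 │  8 │   
├────┼────┼────┼────┤   
│  9 │ 13 │ 14 │    │   
└────┴────┴────┴────┘   
Moves: 0                
                        
                        
                        


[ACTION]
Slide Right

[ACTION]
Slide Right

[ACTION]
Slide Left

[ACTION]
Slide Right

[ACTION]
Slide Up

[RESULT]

┌────┬────┬────┬────┐   
│  1 │  2 │  3 │  4 │   
├────┼────┼────┼────┤   
│  5 │ 15 │  6 │ 11 │   
├────┼────┼────┼────┤   
│ 10 │  7 │ 12 │  8 │   
├────┼────┼────┼────┤   
│  9 │    │ 13 │ 14 │   
└────┴────┴────┴────┘   
Moves: 4                
                        
                        
                        


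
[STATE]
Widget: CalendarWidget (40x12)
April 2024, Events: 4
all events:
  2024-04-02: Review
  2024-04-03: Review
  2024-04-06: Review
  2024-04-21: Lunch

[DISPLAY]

               April 2024               
Mo Tu We Th Fr Sa Su                    
 1  2*  3*  4  5  6*  7                 
 8  9 10 11 12 13 14                    
15 16 17 18 19 20 21*                   
22 23 24 25 26 27 28                    
29 30                                   
                                        
                                        
                                        
                                        
                                        


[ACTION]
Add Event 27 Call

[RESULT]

               April 2024               
Mo Tu We Th Fr Sa Su                    
 1  2*  3*  4  5  6*  7                 
 8  9 10 11 12 13 14                    
15 16 17 18 19 20 21*                   
22 23 24 25 26 27* 28                   
29 30                                   
                                        
                                        
                                        
                                        
                                        


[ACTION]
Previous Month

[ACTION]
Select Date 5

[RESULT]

               March 2024               
Mo Tu We Th Fr Sa Su                    
             1  2  3                    
 4 [ 5]  6  7  8  9 10                  
11 12 13 14 15 16 17                    
18 19 20 21 22 23 24                    
25 26 27 28 29 30 31                    
                                        
                                        
                                        
                                        
                                        


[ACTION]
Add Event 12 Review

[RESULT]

               March 2024               
Mo Tu We Th Fr Sa Su                    
             1  2  3                    
 4 [ 5]  6  7  8  9 10                  
11 12* 13 14 15 16 17                   
18 19 20 21 22 23 24                    
25 26 27 28 29 30 31                    
                                        
                                        
                                        
                                        
                                        


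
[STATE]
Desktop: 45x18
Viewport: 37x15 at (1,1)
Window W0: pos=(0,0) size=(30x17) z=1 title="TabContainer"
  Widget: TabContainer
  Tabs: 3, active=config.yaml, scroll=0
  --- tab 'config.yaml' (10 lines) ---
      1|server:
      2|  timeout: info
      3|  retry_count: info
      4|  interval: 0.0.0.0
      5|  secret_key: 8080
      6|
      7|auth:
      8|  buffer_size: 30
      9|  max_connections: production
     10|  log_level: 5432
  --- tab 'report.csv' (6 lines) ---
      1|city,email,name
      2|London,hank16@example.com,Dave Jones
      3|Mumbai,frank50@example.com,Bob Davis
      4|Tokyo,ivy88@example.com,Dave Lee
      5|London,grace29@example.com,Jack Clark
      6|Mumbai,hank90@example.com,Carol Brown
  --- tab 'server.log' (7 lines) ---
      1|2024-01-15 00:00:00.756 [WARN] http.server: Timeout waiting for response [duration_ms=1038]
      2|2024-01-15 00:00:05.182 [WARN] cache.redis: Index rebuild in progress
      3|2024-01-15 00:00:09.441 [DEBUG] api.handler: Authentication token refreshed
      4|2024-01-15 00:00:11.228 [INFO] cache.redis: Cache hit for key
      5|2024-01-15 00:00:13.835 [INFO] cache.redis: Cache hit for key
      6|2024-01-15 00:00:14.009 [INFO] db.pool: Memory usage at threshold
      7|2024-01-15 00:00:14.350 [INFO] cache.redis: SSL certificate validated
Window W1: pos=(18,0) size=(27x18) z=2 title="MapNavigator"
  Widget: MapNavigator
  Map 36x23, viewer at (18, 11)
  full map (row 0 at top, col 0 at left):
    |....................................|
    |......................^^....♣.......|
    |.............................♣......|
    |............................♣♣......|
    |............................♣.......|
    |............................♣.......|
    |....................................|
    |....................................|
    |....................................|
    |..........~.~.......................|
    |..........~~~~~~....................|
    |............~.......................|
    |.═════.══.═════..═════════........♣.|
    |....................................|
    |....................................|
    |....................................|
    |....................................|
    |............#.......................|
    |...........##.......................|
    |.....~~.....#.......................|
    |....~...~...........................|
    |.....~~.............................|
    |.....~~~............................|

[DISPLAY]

 TabContainer    ┃ MapNavigator      
─────────────────┠───────────────────
[config.yaml]│ re┃...................
─────────────────┃...................
server:          ┃...................
  timeout: info  ┃...................
  retry_count: in┃...................
  interval: 0.0.0┃....~.~............
  secret_key: 808┃....~~~~~~.........
                 ┃......~.....@......
auth:            ┃.══.═════..════════
  buffer_size: 30┃...................
  max_connections┃...................
  log_level: 5432┃...................
                 ┃...................


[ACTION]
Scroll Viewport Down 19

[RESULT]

[config.yaml]│ re┃...................
─────────────────┃...................
server:          ┃...................
  timeout: info  ┃...................
  retry_count: in┃...................
  interval: 0.0.0┃....~.~............
  secret_key: 808┃....~~~~~~.........
                 ┃......~.....@......
auth:            ┃.══.═════..════════
  buffer_size: 30┃...................
  max_connections┃...................
  log_level: 5432┃...................
                 ┃...................
━━━━━━━━━━━━━━━━━┃......#............
                 ┗━━━━━━━━━━━━━━━━━━━


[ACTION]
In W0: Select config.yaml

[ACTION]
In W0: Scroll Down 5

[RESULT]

[config.yaml]│ re┃...................
─────────────────┃...................
                 ┃...................
auth:            ┃...................
  buffer_size: 30┃...................
  max_connections┃....~.~............
  log_level: 5432┃....~~~~~~.........
                 ┃......~.....@......
                 ┃.══.═════..════════
                 ┃...................
                 ┃...................
                 ┃...................
                 ┃...................
━━━━━━━━━━━━━━━━━┃......#............
                 ┗━━━━━━━━━━━━━━━━━━━


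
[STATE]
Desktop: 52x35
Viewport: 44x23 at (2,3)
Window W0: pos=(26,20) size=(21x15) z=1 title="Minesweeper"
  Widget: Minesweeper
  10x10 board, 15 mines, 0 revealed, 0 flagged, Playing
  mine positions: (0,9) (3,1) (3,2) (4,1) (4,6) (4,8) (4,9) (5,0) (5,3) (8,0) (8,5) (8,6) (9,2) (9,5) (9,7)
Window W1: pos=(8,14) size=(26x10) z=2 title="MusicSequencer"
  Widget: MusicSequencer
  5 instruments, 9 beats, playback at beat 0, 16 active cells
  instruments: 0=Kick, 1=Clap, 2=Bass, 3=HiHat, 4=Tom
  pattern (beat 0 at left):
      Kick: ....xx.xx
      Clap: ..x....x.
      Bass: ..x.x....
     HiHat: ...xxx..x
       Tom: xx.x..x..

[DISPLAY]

                                            
                                            
                                            
                                            
                                            
                                            
                                            
                                            
                                            
                                            
                                            
      ┏━━━━━━━━━━━━━━━━━━━━━━━━┓            
      ┃ MusicSequencer         ┃            
      ┠────────────────────────┨            
      ┃      ▼12345678         ┃            
      ┃  Kick····██·██         ┃            
      ┃  Clap··█····█·         ┃            
      ┃  Bass··█·█····         ┃━━━━━━━━━━━━
      ┃ HiHat···███··█         ┃eeper       
      ┃   Tom██·█··█··         ┃────────────
      ┗━━━━━━━━━━━━━━━━━━━━━━━━┛■■■         
                        ┃■■■■■■■■■■         
                        ┃■■■■■■■■■■         


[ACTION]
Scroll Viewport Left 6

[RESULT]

                                            
                                            
                                            
                                            
                                            
                                            
                                            
                                            
                                            
                                            
                                            
        ┏━━━━━━━━━━━━━━━━━━━━━━━━┓          
        ┃ MusicSequencer         ┃          
        ┠────────────────────────┨          
        ┃      ▼12345678         ┃          
        ┃  Kick····██·██         ┃          
        ┃  Clap··█····█·         ┃          
        ┃  Bass··█·█····         ┃━━━━━━━━━━
        ┃ HiHat···███··█         ┃eeper     
        ┃   Tom██·█··█··         ┃──────────
        ┗━━━━━━━━━━━━━━━━━━━━━━━━┛■■■       
                          ┃■■■■■■■■■■       
                          ┃■■■■■■■■■■       


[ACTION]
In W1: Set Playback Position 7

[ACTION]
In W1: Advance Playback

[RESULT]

                                            
                                            
                                            
                                            
                                            
                                            
                                            
                                            
                                            
                                            
                                            
        ┏━━━━━━━━━━━━━━━━━━━━━━━━┓          
        ┃ MusicSequencer         ┃          
        ┠────────────────────────┨          
        ┃      01234567▼         ┃          
        ┃  Kick····██·██         ┃          
        ┃  Clap··█····█·         ┃          
        ┃  Bass··█·█····         ┃━━━━━━━━━━
        ┃ HiHat···███··█         ┃eeper     
        ┃   Tom██·█··█··         ┃──────────
        ┗━━━━━━━━━━━━━━━━━━━━━━━━┛■■■       
                          ┃■■■■■■■■■■       
                          ┃■■■■■■■■■■       


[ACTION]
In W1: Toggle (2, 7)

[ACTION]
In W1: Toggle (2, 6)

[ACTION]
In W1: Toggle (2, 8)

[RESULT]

                                            
                                            
                                            
                                            
                                            
                                            
                                            
                                            
                                            
                                            
                                            
        ┏━━━━━━━━━━━━━━━━━━━━━━━━┓          
        ┃ MusicSequencer         ┃          
        ┠────────────────────────┨          
        ┃      01234567▼         ┃          
        ┃  Kick····██·██         ┃          
        ┃  Clap··█····█·         ┃          
        ┃  Bass··█·█·███         ┃━━━━━━━━━━
        ┃ HiHat···███··█         ┃eeper     
        ┃   Tom██·█··█··         ┃──────────
        ┗━━━━━━━━━━━━━━━━━━━━━━━━┛■■■       
                          ┃■■■■■■■■■■       
                          ┃■■■■■■■■■■       


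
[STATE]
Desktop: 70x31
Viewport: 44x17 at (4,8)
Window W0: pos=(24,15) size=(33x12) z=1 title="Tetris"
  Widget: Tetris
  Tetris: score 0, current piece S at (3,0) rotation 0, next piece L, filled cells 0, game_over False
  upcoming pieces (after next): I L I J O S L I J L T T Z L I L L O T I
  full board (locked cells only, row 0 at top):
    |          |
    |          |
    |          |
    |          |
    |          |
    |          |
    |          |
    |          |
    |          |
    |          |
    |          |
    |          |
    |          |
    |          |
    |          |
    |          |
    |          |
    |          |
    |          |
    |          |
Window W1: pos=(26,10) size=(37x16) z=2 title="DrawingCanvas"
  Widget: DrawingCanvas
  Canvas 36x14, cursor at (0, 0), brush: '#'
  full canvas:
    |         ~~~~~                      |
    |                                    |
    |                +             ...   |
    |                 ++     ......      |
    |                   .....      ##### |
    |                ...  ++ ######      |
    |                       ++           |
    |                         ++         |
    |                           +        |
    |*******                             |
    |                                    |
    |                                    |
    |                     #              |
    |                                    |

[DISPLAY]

                                            
                                            
                      ┏━━━━━━━━━━━━━━━━━━━━━
                      ┃ DrawingCanvas       
                      ┠─────────────────────
                      ┃+        ~~~~~       
                      ┃                     
                    ┏━┃                +    
                    ┃ ┃                 ++  
                    ┠─┃                   ..
                    ┃ ┃                ...  
                    ┃ ┃                     
                    ┃ ┃                     
                    ┃ ┃                     
                    ┃ ┃*******              
                    ┃ ┃                     
                    ┃ ┃                     


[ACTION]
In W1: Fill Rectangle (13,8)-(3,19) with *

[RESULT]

                                            
                                            
                      ┏━━━━━━━━━━━━━━━━━━━━━
                      ┃ DrawingCanvas       
                      ┠─────────────────────
                      ┃+        ~~~~~       
                      ┃                     
                    ┏━┃                +    
                    ┃ ┃        ************ 
                    ┠─┃        ************.
                    ┃ ┃        ************ 
                    ┃ ┃        ************ 
                    ┃ ┃        ************ 
                    ┃ ┃        ************ 
                    ┃ ┃******* ************ 
                    ┃ ┃        ************ 
                    ┃ ┃        ************ 


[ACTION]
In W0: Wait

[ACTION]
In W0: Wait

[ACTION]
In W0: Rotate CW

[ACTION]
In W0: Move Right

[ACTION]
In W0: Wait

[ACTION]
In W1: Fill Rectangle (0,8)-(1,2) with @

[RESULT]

                                            
                                            
                      ┏━━━━━━━━━━━━━━━━━━━━━
                      ┃ DrawingCanvas       
                      ┠─────────────────────
                      ┃+ @@@@@@@~~~~~       
                      ┃  @@@@@@@            
                    ┏━┃                +    
                    ┃ ┃        ************ 
                    ┠─┃        ************.
                    ┃ ┃        ************ 
                    ┃ ┃        ************ 
                    ┃ ┃        ************ 
                    ┃ ┃        ************ 
                    ┃ ┃******* ************ 
                    ┃ ┃        ************ 
                    ┃ ┃        ************ 


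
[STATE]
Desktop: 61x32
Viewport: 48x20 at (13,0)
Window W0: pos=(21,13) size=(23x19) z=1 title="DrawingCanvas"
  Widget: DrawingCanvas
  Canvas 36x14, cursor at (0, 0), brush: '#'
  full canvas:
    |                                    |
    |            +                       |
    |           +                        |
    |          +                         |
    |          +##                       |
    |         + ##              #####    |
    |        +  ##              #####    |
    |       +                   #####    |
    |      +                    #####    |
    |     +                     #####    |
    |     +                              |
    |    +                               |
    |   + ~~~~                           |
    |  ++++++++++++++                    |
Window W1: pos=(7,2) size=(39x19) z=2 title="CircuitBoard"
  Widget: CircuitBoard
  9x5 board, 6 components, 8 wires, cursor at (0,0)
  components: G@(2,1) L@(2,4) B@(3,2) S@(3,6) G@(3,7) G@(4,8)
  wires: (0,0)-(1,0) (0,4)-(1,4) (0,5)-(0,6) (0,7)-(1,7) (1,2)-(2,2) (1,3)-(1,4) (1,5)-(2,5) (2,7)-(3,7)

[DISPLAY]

                                                
                                                
━━━━━━━━━━━━━━━━━━━━━━━━━━━━━━━━┓               
uitBoard                        ┃               
────────────────────────────────┨               
1 2 3 4 5 6 7 8                 ┃               
]              ·   · ─ ·   ·    ┃               
               │           │    ┃               
       ·   · ─ ·   ·       ·    ┃               
       │           │            ┃               
   G   ·       L   ·       ·    ┃               
                           │    ┃               
       B               S   G    ┃               
                                ┃               
                               G┃               
r: (0,0)                        ┃               
                                ┃               
                                ┃               
                                ┃               
                                ┃               


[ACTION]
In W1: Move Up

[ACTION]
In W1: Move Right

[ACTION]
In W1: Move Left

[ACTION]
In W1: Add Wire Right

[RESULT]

                                                
                                                
━━━━━━━━━━━━━━━━━━━━━━━━━━━━━━━━┓               
uitBoard                        ┃               
────────────────────────────────┨               
1 2 3 4 5 6 7 8                 ┃               
]─ ·           ·   · ─ ·   ·    ┃               
               │           │    ┃               
       ·   · ─ ·   ·       ·    ┃               
       │           │            ┃               
   G   ·       L   ·       ·    ┃               
                           │    ┃               
       B               S   G    ┃               
                                ┃               
                               G┃               
r: (0,0)                        ┃               
                                ┃               
                                ┃               
                                ┃               
                                ┃               


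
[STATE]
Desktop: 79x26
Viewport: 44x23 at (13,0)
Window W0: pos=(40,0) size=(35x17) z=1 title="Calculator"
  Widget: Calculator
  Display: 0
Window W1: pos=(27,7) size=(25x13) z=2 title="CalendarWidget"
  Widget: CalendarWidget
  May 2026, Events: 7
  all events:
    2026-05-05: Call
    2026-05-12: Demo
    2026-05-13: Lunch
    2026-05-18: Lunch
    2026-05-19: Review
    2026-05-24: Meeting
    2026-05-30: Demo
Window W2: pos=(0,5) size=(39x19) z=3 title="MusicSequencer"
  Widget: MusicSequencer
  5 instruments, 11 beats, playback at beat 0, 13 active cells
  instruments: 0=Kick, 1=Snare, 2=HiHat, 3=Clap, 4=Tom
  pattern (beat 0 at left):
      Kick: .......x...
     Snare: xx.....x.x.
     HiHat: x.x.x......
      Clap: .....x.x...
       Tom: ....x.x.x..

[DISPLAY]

                           ┏━━━━━━━━━━━━━━━━
                           ┃ Calculator     
                           ┠────────────────
                           ┃                
                           ┃┌───┬───┬───┬───
━━━━━━━━━━━━━━━━━━━━━━━━━┓ ┃│ 7 │ 8 │ 9 │ ÷ 
cer                      ┃ ┃├───┼───┼───┼───
─────────────────────────┨━━━━━━━━━━━━┓ │ × 
67890                    ┃dget        ┃─┼───
·█···                    ┃────────────┨ │ - 
·█·█·                    ┃ 2026       ┃─┼───
·····                    ┃ Fr Sa Su   ┃ │ + 
·█···                    ┃  1  2  3   ┃─┼───
█·█··                    ┃7  8  9 10  ┃R│ M+
                         ┃14 15 16 17 ┃─┴───
                         ┃21 22 23 24*┃     
                         ┃ 29 30* 31  ┃━━━━━
                         ┃            ┃     
                         ┃            ┃     
                         ┃━━━━━━━━━━━━┛     
                         ┃                  
                         ┃                  
                         ┃                  


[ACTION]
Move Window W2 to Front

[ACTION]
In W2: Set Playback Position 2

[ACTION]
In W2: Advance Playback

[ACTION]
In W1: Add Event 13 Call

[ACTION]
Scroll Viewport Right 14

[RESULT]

             ┏━━━━━━━━━━━━━━━━━━━━━━━━━━━━━━
             ┃ Calculator                   
             ┠──────────────────────────────
             ┃                              
             ┃┌───┬───┬───┬───┐             
━━━━━━━━━━━┓ ┃│ 7 │ 8 │ 9 │ ÷ │             
           ┃ ┃├───┼───┼───┼───┤             
───────────┨━━━━━━━━━━━━┓ │ × │             
           ┃dget        ┃─┼───┤             
           ┃────────────┨ │ - │             
           ┃ 2026       ┃─┼───┤             
           ┃ Fr Sa Su   ┃ │ + │             
           ┃  1  2  3   ┃─┼───┤             
           ┃7  8  9 10  ┃R│ M+│             
           ┃14 15 16 17 ┃─┴───┘             
           ┃21 22 23 24*┃                   
           ┃ 29 30* 31  ┃━━━━━━━━━━━━━━━━━━━
           ┃            ┃                   
           ┃            ┃                   
           ┃━━━━━━━━━━━━┛                   
           ┃                                
           ┃                                
           ┃                                
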